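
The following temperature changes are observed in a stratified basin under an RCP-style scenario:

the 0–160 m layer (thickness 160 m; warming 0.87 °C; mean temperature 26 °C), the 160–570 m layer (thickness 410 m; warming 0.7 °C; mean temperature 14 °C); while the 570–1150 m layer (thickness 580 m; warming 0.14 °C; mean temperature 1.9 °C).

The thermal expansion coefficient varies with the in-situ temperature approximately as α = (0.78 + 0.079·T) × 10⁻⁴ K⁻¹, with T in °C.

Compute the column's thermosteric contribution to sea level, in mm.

101 mm of thermosteric rise

Layer 1: α = (0.78 + 0.079×26)×10⁻⁴ = 2.834×10⁻⁴ K⁻¹
Layer 2: α = (0.78 + 0.079×14)×10⁻⁴ = 1.886×10⁻⁴ K⁻¹
Layer 3: α = (0.78 + 0.079×1.9)×10⁻⁴ = 0.9301×10⁻⁴ K⁻¹
Layer 1: 2.834×10⁻⁴ × 0.87 × 160 = 0.03944928 m
0.7 × 410 × 1.886×10⁻⁴ = 0.0541282 m
570–1150 m: 0.9301×10⁻⁴ × 580 × 0.14 = 0.007552412 m
Δh = 0.03944928 + 0.0541282 + 0.007552412 = 0.101129892 m ≈ 101 mm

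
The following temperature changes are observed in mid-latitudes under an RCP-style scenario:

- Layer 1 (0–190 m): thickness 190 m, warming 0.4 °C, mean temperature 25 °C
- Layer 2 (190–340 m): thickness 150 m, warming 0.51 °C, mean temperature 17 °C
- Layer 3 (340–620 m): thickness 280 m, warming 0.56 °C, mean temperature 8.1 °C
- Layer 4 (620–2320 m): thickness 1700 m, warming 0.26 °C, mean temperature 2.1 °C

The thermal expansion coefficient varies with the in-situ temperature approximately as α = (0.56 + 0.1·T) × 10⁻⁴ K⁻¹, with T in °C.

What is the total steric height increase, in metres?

Layer 1: α = (0.56 + 0.1×25)×10⁻⁴ = 3.06×10⁻⁴ K⁻¹
Layer 2: α = (0.56 + 0.1×17)×10⁻⁴ = 2.26×10⁻⁴ K⁻¹
Layer 3: α = (0.56 + 0.1×8.1)×10⁻⁴ = 1.37×10⁻⁴ K⁻¹
Layer 4: α = (0.56 + 0.1×2.1)×10⁻⁴ = 0.77×10⁻⁴ K⁻¹
0–190 m: 0.4 × 3.06×10⁻⁴ × 190 = 0.023256 m
Layer 2: 0.51 × 2.26×10⁻⁴ × 150 = 0.017289 m
340–620 m: 1.37×10⁻⁴ × 280 × 0.56 = 0.0214816 m
0.26 × 0.77×10⁻⁴ × 1700 = 0.034034 m
Δh = 0.023256 + 0.017289 + 0.0214816 + 0.034034 = 0.0960606 m

Δh ≈ 0.0961 m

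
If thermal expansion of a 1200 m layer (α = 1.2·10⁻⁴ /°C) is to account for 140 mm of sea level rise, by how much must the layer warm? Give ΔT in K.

ΔT = Δh/(αH) = 0.14 / (1.2×10⁻⁴ × 1200) ≈ 0.9722 K

about 0.972 K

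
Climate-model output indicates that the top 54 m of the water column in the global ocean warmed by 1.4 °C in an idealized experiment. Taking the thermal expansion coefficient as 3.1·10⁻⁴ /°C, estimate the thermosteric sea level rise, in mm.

23.4 mm

Δh = αΔT·H = 3.1×10⁻⁴ × 1.4 × 54 = 0.023436 m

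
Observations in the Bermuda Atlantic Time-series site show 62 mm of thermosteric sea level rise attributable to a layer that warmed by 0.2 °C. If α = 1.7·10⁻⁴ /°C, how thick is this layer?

H = Δh/(αΔT) = 0.062 / (1.7×10⁻⁴ × 0.2) ≈ 1824 m

about 1820 m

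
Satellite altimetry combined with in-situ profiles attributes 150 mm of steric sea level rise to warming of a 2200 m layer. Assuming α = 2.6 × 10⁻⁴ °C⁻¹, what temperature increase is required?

ΔT = Δh/(αH) = 0.15 / (2.6×10⁻⁴ × 2200) ≈ 0.2622 K

about 0.26 K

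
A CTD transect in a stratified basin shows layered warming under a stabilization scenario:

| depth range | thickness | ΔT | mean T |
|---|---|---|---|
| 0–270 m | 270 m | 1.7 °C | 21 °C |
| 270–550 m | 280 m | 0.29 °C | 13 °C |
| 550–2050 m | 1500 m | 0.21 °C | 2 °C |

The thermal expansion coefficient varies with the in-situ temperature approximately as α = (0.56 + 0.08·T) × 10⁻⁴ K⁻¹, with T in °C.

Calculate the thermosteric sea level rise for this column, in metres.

Layer 1: α = (0.56 + 0.08×21)×10⁻⁴ = 2.24×10⁻⁴ K⁻¹
Layer 2: α = (0.56 + 0.08×13)×10⁻⁴ = 1.6×10⁻⁴ K⁻¹
Layer 3: α = (0.56 + 0.08×2)×10⁻⁴ = 0.72×10⁻⁴ K⁻¹
1.7 × 270 × 2.24×10⁻⁴ = 0.102816 m
Layer 2: 0.29 × 1.6×10⁻⁴ × 280 = 0.012992 m
Layer 3: 1500 × 0.21 × 0.72×10⁻⁴ = 0.02268 m
Δh = 0.102816 + 0.012992 + 0.02268 = 0.138488 m

0.138 m of thermosteric rise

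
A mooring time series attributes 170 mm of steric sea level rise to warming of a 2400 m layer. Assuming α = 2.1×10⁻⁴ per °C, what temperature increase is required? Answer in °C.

ΔT = Δh/(αH) = 0.17 / (2.1×10⁻⁴ × 2400) ≈ 0.3373 °C

about 0.337 °C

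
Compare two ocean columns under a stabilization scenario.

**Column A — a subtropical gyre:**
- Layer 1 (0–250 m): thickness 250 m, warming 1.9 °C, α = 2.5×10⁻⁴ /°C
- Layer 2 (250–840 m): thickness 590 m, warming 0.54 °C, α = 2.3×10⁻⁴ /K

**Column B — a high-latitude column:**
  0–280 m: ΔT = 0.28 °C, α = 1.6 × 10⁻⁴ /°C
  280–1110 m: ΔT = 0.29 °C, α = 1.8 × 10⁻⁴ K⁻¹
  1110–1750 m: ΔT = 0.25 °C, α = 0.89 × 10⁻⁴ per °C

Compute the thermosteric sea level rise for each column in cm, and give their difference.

A 1.9 × 2.5×10⁻⁴ × 250 = 0.11875 m
A Layer 2: 0.54 × 590 × 2.3×10⁻⁴ = 0.073278 m
A total: 0.192028 m
B 0–280 m: 0.28 × 1.6×10⁻⁴ × 280 = 0.012544 m
B Layer 2: 830 × 0.29 × 1.8×10⁻⁴ = 0.043326 m
B 1110–1750 m: 0.25 × 0.89×10⁻⁴ × 640 = 0.01424 m
B total: 0.07011 m
Difference: 0.192028 − 0.07011 = 0.121918 m

Δh_A ≈ 19.2 cm, Δh_B ≈ 7.01 cm; difference ≈ 12.2 cm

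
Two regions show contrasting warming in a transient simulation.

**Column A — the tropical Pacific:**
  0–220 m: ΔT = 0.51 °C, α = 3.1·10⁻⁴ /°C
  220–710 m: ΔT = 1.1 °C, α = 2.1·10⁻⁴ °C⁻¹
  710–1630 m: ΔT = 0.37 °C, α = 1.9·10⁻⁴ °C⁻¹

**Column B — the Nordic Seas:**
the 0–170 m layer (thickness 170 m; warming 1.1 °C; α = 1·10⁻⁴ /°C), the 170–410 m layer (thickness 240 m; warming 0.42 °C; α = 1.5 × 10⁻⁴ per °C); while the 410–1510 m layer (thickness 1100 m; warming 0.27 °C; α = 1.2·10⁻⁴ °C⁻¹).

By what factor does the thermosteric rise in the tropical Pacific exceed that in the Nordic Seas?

3.1

A 3.1×10⁻⁴ × 220 × 0.51 = 0.034782 m
A 1.1 × 2.1×10⁻⁴ × 490 = 0.11319 m
A 920 × 0.37 × 1.9×10⁻⁴ = 0.064676 m
A total: 0.212648 m
B Layer 1: 1.1 × 170 × 1×10⁻⁴ = 0.01870 m
B 1.5×10⁻⁴ × 0.42 × 240 = 0.01512 m
B 1.2×10⁻⁴ × 1100 × 0.27 = 0.03564 m
B total: 0.06946 m
Ratio: 0.212648 / 0.06946 ≈ 3.061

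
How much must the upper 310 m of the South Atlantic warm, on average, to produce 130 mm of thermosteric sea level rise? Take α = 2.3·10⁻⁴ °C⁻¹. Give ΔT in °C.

ΔT ≈ 1.8 °C

ΔT = Δh/(αH) = 0.13 / (2.3×10⁻⁴ × 310) ≈ 1.823 °C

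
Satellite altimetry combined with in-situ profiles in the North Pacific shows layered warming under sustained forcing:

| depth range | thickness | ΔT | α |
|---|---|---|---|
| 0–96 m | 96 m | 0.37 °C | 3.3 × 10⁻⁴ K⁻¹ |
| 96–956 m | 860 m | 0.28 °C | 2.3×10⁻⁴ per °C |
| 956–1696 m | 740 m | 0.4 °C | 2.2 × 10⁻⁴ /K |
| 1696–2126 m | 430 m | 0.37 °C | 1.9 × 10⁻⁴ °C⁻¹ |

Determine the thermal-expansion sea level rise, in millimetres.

Layer 1: 0.37 × 96 × 3.3×10⁻⁴ = 0.0117216 m
96–956 m: 0.28 × 860 × 2.3×10⁻⁴ = 0.055384 m
Layer 3: 2.2×10⁻⁴ × 740 × 0.4 = 0.06512 m
Layer 4: 1.9×10⁻⁴ × 430 × 0.37 = 0.030229 m
Δh = 0.0117216 + 0.055384 + 0.06512 + 0.030229 = 0.1624546 m

160 mm of thermosteric rise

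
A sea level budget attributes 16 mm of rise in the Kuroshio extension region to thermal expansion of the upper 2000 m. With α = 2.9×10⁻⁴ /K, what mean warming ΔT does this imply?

0.0276 K

ΔT = Δh/(αH) = 0.016 / (2.9×10⁻⁴ × 2000) ≈ 0.02759 K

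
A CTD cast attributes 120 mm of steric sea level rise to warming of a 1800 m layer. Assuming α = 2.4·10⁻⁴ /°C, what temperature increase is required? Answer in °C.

ΔT = Δh/(αH) = 0.12 / (2.4×10⁻⁴ × 1800) ≈ 0.2778 °C

about 0.28 °C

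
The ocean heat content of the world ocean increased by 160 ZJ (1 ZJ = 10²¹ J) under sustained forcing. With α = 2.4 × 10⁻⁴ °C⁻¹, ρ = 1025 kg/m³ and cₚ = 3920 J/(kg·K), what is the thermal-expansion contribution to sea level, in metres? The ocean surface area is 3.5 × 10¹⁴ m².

Per unit area: Q = 160×10²¹ / (3.5×10¹⁴) ≈ 4.571×10⁸ J/m²
Δh = αQ/(ρcₚ) = 2.4×10⁻⁴ × 4.571×10⁸ / (1025 × 3920) ≈ 0.027303 m

about 0.027 m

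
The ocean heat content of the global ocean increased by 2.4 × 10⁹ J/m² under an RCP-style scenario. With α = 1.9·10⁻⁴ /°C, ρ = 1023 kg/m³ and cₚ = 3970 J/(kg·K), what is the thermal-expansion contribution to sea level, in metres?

Δh = αQ/(ρcₚ) = 1.9×10⁻⁴ × 2.4×10⁹ / (1023 × 3970) ≈ 0.11228 m

0.112 m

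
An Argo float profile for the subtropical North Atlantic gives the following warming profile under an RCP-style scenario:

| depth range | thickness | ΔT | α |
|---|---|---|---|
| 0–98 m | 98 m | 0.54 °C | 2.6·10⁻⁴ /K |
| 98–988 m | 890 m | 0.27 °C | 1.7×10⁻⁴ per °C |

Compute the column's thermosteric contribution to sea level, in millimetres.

about 54.6 mm

0–98 m: 2.6×10⁻⁴ × 0.54 × 98 = 0.0137592 m
0.27 × 1.7×10⁻⁴ × 890 = 0.040851 m
Δh = 0.0137592 + 0.040851 = 0.0546102 m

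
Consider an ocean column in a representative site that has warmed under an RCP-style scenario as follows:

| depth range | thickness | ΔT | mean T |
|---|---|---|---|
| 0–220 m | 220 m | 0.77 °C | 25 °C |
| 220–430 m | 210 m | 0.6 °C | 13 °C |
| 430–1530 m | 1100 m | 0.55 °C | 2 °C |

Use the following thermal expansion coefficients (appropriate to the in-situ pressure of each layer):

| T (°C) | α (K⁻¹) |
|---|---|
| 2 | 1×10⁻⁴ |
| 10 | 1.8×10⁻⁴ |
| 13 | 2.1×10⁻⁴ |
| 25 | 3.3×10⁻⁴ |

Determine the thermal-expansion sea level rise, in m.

Layer 1 at 25 °C → α = 3.3×10⁻⁴ K⁻¹
Layer 2 at 13 °C → α = 2.1×10⁻⁴ K⁻¹
Layer 3 at 2 °C → α = 1×10⁻⁴ K⁻¹
220 × 3.3×10⁻⁴ × 0.77 = 0.055902 m
Layer 2: 2.1×10⁻⁴ × 0.6 × 210 = 0.02646 m
0.55 × 1100 × 1×10⁻⁴ = 0.06050 m
Δh = 0.055902 + 0.02646 + 0.06050 = 0.142862 m ≈ 0.143 m

Δh = 0.143 m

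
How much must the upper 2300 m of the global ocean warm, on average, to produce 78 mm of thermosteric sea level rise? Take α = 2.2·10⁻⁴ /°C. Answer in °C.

ΔT = Δh/(αH) = 0.078 / (2.2×10⁻⁴ × 2300) ≈ 0.1542 °C

about 0.154 °C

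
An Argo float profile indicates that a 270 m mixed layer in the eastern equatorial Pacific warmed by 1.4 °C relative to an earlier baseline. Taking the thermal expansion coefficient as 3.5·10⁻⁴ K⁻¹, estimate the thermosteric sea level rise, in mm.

Δh = 132 mm

Δh = αΔT·H = 3.5×10⁻⁴ × 1.4 × 270 = 0.13230 m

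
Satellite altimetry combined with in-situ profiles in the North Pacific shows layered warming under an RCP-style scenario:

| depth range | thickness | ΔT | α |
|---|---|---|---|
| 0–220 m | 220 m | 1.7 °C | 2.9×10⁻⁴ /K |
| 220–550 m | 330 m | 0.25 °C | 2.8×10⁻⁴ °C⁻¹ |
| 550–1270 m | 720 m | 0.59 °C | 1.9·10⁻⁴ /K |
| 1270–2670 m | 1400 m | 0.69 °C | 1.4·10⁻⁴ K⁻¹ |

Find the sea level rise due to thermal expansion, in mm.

about 348 mm

220 × 1.7 × 2.9×10⁻⁴ = 0.10846 m
Layer 2: 2.8×10⁻⁴ × 330 × 0.25 = 0.02310 m
Layer 3: 720 × 0.59 × 1.9×10⁻⁴ = 0.080712 m
Layer 4: 0.69 × 1.4×10⁻⁴ × 1400 = 0.13524 m
Δh = 0.10846 + 0.02310 + 0.080712 + 0.13524 = 0.347512 m ≈ 348 mm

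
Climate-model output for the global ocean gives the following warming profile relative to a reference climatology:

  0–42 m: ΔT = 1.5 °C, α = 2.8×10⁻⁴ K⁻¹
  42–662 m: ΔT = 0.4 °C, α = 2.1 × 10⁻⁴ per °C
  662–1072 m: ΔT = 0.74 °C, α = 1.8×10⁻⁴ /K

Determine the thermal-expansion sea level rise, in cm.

Δh ≈ 12.4 cm

42 × 2.8×10⁻⁴ × 1.5 = 0.01764 m
42–662 m: 0.4 × 2.1×10⁻⁴ × 620 = 0.05208 m
Layer 3: 1.8×10⁻⁴ × 410 × 0.74 = 0.054612 m
Δh = 0.01764 + 0.05208 + 0.054612 = 0.124332 m ≈ 12.4 cm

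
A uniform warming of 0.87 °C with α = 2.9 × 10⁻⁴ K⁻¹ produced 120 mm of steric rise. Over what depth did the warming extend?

H ≈ 476 m

H = Δh/(αΔT) = 0.12 / (2.9×10⁻⁴ × 0.87) ≈ 475.6 m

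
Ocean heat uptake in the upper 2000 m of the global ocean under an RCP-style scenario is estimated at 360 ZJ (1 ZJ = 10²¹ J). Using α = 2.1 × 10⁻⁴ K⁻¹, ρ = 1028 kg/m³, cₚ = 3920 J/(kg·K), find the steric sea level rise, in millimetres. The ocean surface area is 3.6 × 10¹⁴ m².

Δh = 52 mm

Per unit area: Q = 360×10²¹ / (3.6×10¹⁴) = 1×10⁹ J/m²
Δh = αQ/(ρcₚ) = 2.1×10⁻⁴ × 1×10⁹ / (1028 × 3920) ≈ 0.052112 m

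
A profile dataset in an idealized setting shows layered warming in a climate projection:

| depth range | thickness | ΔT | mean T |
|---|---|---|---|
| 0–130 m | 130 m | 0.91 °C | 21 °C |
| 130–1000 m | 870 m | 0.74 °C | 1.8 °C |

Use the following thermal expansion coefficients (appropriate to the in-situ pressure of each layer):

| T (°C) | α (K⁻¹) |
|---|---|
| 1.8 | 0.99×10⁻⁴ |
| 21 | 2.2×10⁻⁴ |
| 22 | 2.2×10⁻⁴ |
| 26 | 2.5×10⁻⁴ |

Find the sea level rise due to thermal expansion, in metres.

Layer 1 at 21 °C → α = 2.2×10⁻⁴ K⁻¹
Layer 2 at 1.8 °C → α = 0.99×10⁻⁴ K⁻¹
Layer 1: 130 × 0.91 × 2.2×10⁻⁴ = 0.026026 m
Layer 2: 0.99×10⁻⁴ × 0.74 × 870 = 0.0637362 m
Δh = 0.026026 + 0.0637362 = 0.0897622 m ≈ 0.0898 m

0.0898 m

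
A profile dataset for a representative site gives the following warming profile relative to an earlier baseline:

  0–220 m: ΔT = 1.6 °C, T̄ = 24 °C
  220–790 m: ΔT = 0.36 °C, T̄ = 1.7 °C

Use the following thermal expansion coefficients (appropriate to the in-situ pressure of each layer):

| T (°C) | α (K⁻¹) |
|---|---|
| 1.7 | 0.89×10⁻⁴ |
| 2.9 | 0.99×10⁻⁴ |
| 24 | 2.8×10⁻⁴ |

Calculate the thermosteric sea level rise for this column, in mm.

120 mm

Layer 1 at 24 °C → α = 2.8×10⁻⁴ K⁻¹
Layer 2 at 1.7 °C → α = 0.89×10⁻⁴ K⁻¹
220 × 1.6 × 2.8×10⁻⁴ = 0.09856 m
Layer 2: 0.89×10⁻⁴ × 570 × 0.36 = 0.0182628 m
Δh = 0.09856 + 0.0182628 = 0.1168228 m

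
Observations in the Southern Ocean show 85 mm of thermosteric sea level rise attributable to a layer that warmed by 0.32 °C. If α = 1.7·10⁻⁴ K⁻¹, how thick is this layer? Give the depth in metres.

H = Δh/(αΔT) = 0.085 / (1.7×10⁻⁴ × 0.32) ≈ 1563 m

H ≈ 1600 m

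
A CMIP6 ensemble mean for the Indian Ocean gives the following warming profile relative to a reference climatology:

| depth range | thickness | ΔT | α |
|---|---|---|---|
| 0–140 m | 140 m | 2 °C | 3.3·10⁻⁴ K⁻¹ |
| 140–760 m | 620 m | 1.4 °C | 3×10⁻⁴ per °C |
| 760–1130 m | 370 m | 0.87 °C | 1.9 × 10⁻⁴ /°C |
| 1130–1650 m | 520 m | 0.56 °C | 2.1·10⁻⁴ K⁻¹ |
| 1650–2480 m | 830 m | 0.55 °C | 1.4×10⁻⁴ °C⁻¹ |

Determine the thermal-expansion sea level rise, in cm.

0–140 m: 3.3×10⁻⁴ × 140 × 2 = 0.09240 m
620 × 1.4 × 3×10⁻⁴ = 0.26040 m
Layer 3: 1.9×10⁻⁴ × 0.87 × 370 = 0.061161 m
520 × 2.1×10⁻⁴ × 0.56 = 0.061152 m
1.4×10⁻⁴ × 0.55 × 830 = 0.06391 m
Δh = 0.09240 + 0.26040 + 0.061161 + 0.061152 + 0.06391 = 0.539023 m

53.9 cm of thermosteric rise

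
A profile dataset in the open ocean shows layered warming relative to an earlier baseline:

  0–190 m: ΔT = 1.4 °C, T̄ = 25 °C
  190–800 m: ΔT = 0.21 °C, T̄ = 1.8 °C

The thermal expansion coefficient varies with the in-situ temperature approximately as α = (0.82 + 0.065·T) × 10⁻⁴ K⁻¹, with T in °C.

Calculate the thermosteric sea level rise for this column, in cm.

Δh ≈ 7.7 cm

Layer 1: α = (0.82 + 0.065×25)×10⁻⁴ = 2.445×10⁻⁴ K⁻¹
Layer 2: α = (0.82 + 0.065×1.8)×10⁻⁴ = 0.937×10⁻⁴ K⁻¹
0–190 m: 2.445×10⁻⁴ × 1.4 × 190 = 0.065037 m
Layer 2: 610 × 0.937×10⁻⁴ × 0.21 = 0.01200297 m
Δh = 0.065037 + 0.01200297 = 0.07703997 m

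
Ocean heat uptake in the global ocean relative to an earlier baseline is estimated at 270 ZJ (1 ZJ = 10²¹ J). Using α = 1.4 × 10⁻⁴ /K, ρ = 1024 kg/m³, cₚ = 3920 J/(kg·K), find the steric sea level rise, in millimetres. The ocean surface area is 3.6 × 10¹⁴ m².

Per unit area: Q = 270×10²¹ / (3.6×10¹⁴) = 7.5×10⁸ J/m²
Δh = αQ/(ρcₚ) = 1.4×10⁻⁴ × 7.5×10⁸ / (1024 × 3920) ≈ 0.026158 m

26.2 mm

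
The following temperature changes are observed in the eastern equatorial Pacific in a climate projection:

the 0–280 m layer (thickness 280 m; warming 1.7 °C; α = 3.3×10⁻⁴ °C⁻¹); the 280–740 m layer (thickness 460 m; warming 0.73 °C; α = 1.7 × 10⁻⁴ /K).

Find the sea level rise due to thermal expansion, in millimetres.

Δh = 210 mm

280 × 3.3×10⁻⁴ × 1.7 = 0.15708 m
Layer 2: 460 × 0.73 × 1.7×10⁻⁴ = 0.057086 m
Δh = 0.15708 + 0.057086 = 0.214166 m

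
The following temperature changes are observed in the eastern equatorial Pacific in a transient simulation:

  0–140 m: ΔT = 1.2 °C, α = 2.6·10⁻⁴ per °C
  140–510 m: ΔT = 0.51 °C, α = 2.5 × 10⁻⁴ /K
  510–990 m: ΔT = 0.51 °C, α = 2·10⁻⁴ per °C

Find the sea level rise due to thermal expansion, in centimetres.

2.6×10⁻⁴ × 140 × 1.2 = 0.04368 m
0.51 × 370 × 2.5×10⁻⁴ = 0.047175 m
Layer 3: 2×10⁻⁴ × 0.51 × 480 = 0.04896 m
Δh = 0.04368 + 0.047175 + 0.04896 = 0.139815 m ≈ 14.0 cm

Δh ≈ 14.0 cm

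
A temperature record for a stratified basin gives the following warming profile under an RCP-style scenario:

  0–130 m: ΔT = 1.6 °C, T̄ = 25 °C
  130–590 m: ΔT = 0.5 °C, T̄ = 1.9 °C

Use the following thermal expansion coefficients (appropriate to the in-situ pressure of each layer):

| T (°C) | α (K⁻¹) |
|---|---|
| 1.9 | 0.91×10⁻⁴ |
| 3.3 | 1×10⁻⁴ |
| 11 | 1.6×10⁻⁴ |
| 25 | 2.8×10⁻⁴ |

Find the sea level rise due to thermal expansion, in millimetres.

79 mm

Layer 1 at 25 °C → α = 2.8×10⁻⁴ K⁻¹
Layer 2 at 1.9 °C → α = 0.91×10⁻⁴ K⁻¹
Layer 1: 130 × 2.8×10⁻⁴ × 1.6 = 0.05824 m
130–590 m: 460 × 0.5 × 0.91×10⁻⁴ = 0.02093 m
Δh = 0.05824 + 0.02093 = 0.07917 m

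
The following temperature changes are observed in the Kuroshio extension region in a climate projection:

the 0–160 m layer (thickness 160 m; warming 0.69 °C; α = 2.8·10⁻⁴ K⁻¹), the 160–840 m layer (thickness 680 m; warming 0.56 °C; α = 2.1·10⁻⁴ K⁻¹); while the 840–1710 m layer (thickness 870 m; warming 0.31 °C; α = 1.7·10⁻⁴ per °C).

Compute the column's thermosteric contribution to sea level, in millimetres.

2.8×10⁻⁴ × 160 × 0.69 = 0.030912 m
Layer 2: 0.56 × 2.1×10⁻⁴ × 680 = 0.079968 m
870 × 0.31 × 1.7×10⁻⁴ = 0.045849 m
Δh = 0.030912 + 0.079968 + 0.045849 = 0.156729 m

Δh ≈ 157 mm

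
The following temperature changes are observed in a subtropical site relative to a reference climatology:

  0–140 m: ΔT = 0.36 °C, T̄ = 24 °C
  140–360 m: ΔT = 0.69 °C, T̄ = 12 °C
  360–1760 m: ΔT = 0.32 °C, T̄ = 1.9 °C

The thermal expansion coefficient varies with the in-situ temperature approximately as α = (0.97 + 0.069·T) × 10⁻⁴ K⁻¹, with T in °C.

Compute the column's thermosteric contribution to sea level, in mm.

89.9 mm

Layer 1: α = (0.97 + 0.069×24)×10⁻⁴ = 2.626×10⁻⁴ K⁻¹
Layer 2: α = (0.97 + 0.069×12)×10⁻⁴ = 1.798×10⁻⁴ K⁻¹
Layer 3: α = (0.97 + 0.069×1.9)×10⁻⁴ = 1.1011×10⁻⁴ K⁻¹
Layer 1: 0.36 × 140 × 2.626×10⁻⁴ = 0.01323504 m
1.798×10⁻⁴ × 220 × 0.69 = 0.02729364 m
Layer 3: 1400 × 0.32 × 1.1011×10⁻⁴ = 0.04932928 m
Δh = 0.01323504 + 0.02729364 + 0.04932928 = 0.08985796 m ≈ 89.9 mm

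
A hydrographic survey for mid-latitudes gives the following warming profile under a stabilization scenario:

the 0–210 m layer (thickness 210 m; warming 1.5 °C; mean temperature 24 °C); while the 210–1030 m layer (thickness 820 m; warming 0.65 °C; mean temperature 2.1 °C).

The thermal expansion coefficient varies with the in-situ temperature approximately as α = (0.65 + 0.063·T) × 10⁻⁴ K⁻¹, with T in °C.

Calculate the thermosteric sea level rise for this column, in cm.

11 cm of thermosteric rise

Layer 1: α = (0.65 + 0.063×24)×10⁻⁴ = 2.162×10⁻⁴ K⁻¹
Layer 2: α = (0.65 + 0.063×2.1)×10⁻⁴ = 0.7823×10⁻⁴ K⁻¹
0–210 m: 210 × 1.5 × 2.162×10⁻⁴ = 0.068103 m
820 × 0.7823×10⁻⁴ × 0.65 = 0.04169659 m
Δh = 0.068103 + 0.04169659 = 0.10979959 m ≈ 11 cm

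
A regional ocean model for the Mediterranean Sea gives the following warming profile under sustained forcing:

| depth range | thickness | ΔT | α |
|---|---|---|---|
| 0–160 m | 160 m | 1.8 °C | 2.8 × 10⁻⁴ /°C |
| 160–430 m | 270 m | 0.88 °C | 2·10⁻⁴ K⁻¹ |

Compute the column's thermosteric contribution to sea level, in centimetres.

12.8 cm

0–160 m: 160 × 1.8 × 2.8×10⁻⁴ = 0.08064 m
160–430 m: 0.88 × 2×10⁻⁴ × 270 = 0.04752 m
Δh = 0.08064 + 0.04752 = 0.12816 m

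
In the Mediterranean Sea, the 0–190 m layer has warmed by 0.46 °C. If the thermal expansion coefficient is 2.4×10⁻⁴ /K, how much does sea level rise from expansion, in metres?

Δh = αΔT·H = 2.4×10⁻⁴ × 0.46 × 190 = 0.020976 m

0.0210 m of thermosteric rise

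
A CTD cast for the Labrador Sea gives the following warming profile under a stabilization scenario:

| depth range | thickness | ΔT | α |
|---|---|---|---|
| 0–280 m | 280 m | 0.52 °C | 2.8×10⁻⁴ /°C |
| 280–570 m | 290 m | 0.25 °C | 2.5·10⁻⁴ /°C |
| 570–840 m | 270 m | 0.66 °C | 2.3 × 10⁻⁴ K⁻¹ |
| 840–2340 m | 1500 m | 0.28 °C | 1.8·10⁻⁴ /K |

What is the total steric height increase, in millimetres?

2.8×10⁻⁴ × 0.52 × 280 = 0.040768 m
290 × 0.25 × 2.5×10⁻⁴ = 0.018125 m
570–840 m: 270 × 2.3×10⁻⁴ × 0.66 = 0.040986 m
840–2340 m: 1.8×10⁻⁴ × 0.28 × 1500 = 0.07560 m
Δh = 0.040768 + 0.018125 + 0.040986 + 0.07560 = 0.175479 m ≈ 175 mm

about 175 mm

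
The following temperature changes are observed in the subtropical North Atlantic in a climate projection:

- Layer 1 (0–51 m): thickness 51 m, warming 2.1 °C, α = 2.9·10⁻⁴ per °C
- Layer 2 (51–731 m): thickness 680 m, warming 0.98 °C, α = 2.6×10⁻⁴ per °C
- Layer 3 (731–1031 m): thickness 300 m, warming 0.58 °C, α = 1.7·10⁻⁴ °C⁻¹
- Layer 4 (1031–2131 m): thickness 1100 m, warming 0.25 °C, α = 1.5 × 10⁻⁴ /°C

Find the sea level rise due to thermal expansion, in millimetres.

0–51 m: 2.9×10⁻⁴ × 2.1 × 51 = 0.031059 m
680 × 2.6×10⁻⁴ × 0.98 = 0.173264 m
Layer 3: 1.7×10⁻⁴ × 0.58 × 300 = 0.02958 m
Layer 4: 1.5×10⁻⁴ × 1100 × 0.25 = 0.04125 m
Δh = 0.031059 + 0.173264 + 0.02958 + 0.04125 = 0.275153 m

Δh = 280 mm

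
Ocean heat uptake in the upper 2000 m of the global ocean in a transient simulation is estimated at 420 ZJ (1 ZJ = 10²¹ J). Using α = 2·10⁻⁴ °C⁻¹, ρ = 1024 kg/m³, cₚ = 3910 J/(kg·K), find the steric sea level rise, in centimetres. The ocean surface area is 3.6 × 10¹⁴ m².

Per unit area: Q = 420×10²¹ / (3.6×10¹⁴) ≈ 1.167×10⁹ J/m²
Δh = αQ/(ρcₚ) = 2×10⁻⁴ × 1.167×10⁹ / (1024 × 3910) ≈ 0.058294 m

5.8 cm of thermosteric rise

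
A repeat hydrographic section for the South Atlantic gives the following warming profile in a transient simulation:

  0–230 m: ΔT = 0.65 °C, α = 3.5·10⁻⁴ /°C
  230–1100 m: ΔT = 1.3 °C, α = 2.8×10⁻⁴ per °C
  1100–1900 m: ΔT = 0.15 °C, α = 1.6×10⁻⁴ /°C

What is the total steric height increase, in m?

0–230 m: 0.65 × 3.5×10⁻⁴ × 230 = 0.052325 m
Layer 2: 2.8×10⁻⁴ × 870 × 1.3 = 0.31668 m
Layer 3: 1.6×10⁻⁴ × 0.15 × 800 = 0.01920 m
Δh = 0.052325 + 0.31668 + 0.01920 = 0.388205 m

Δh ≈ 0.388 m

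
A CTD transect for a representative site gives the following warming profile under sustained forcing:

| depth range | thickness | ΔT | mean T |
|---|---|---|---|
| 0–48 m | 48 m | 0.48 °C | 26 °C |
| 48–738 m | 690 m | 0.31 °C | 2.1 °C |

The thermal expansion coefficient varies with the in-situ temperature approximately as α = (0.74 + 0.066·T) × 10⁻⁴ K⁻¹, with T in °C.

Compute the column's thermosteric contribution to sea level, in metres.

0.024 m of thermosteric rise

Layer 1: α = (0.74 + 0.066×26)×10⁻⁴ = 2.456×10⁻⁴ K⁻¹
Layer 2: α = (0.74 + 0.066×2.1)×10⁻⁴ = 0.8786×10⁻⁴ K⁻¹
0.48 × 2.456×10⁻⁴ × 48 = 0.005658624 m
48–738 m: 0.31 × 690 × 0.8786×10⁻⁴ = 0.018793254 m
Δh = 0.005658624 + 0.018793254 = 0.024451878 m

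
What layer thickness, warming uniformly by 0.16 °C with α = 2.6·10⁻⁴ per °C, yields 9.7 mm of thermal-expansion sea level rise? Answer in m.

H = Δh/(αΔT) = 0.0097 / (2.6×10⁻⁴ × 0.16) ≈ 233.2 m

H ≈ 233 m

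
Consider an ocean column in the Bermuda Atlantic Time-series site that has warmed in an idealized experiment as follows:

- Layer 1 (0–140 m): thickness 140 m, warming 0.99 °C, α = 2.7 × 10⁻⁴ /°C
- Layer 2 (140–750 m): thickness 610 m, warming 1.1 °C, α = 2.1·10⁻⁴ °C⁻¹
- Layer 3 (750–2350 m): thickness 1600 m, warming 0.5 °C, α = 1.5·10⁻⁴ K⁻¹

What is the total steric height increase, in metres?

0–140 m: 140 × 2.7×10⁻⁴ × 0.99 = 0.037422 m
140–750 m: 2.1×10⁻⁴ × 1.1 × 610 = 0.14091 m
0.5 × 1600 × 1.5×10⁻⁴ = 0.12000 m
Δh = 0.037422 + 0.14091 + 0.12000 = 0.298332 m

Δh ≈ 0.298 m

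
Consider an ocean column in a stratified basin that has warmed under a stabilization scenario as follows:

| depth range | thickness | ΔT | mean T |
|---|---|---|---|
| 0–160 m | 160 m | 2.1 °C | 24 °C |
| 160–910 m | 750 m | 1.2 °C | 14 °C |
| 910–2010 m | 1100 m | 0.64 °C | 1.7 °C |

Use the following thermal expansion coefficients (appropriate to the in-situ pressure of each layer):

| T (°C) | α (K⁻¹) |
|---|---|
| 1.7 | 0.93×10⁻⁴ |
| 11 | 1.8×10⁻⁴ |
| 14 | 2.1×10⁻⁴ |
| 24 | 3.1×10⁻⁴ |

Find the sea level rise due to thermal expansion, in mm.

359 mm of thermosteric rise

Layer 1 at 24 °C → α = 3.1×10⁻⁴ K⁻¹
Layer 2 at 14 °C → α = 2.1×10⁻⁴ K⁻¹
Layer 3 at 1.7 °C → α = 0.93×10⁻⁴ K⁻¹
Layer 1: 3.1×10⁻⁴ × 160 × 2.1 = 0.10416 m
2.1×10⁻⁴ × 1.2 × 750 = 0.18900 m
910–2010 m: 1100 × 0.93×10⁻⁴ × 0.64 = 0.065472 m
Δh = 0.10416 + 0.18900 + 0.065472 = 0.358632 m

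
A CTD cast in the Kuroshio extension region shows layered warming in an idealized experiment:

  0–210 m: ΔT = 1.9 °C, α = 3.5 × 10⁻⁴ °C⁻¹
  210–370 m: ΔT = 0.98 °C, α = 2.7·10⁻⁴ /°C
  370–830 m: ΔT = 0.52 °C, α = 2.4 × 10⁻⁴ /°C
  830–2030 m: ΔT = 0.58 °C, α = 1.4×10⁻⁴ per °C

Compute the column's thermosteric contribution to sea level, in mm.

Layer 1: 1.9 × 3.5×10⁻⁴ × 210 = 0.13965 m
160 × 0.98 × 2.7×10⁻⁴ = 0.042336 m
Layer 3: 2.4×10⁻⁴ × 460 × 0.52 = 0.057408 m
830–2030 m: 1200 × 0.58 × 1.4×10⁻⁴ = 0.09744 m
Δh = 0.13965 + 0.042336 + 0.057408 + 0.09744 = 0.336834 m

340 mm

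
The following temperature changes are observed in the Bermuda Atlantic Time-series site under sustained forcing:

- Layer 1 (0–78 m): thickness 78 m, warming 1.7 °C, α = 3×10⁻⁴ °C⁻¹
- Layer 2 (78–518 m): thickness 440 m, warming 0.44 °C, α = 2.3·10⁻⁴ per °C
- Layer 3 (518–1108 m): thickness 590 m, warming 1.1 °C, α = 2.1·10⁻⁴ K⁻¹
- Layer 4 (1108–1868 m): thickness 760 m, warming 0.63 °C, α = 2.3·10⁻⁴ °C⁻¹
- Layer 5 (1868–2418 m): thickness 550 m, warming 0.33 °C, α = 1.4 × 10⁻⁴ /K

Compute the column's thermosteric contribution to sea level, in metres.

0–78 m: 1.7 × 3×10⁻⁴ × 78 = 0.03978 m
2.3×10⁻⁴ × 440 × 0.44 = 0.044528 m
2.1×10⁻⁴ × 590 × 1.1 = 0.13629 m
1108–1868 m: 760 × 0.63 × 2.3×10⁻⁴ = 0.110124 m
550 × 1.4×10⁻⁴ × 0.33 = 0.02541 m
Δh = 0.03978 + 0.044528 + 0.13629 + 0.110124 + 0.02541 = 0.356132 m ≈ 0.356 m

Δh = 0.356 m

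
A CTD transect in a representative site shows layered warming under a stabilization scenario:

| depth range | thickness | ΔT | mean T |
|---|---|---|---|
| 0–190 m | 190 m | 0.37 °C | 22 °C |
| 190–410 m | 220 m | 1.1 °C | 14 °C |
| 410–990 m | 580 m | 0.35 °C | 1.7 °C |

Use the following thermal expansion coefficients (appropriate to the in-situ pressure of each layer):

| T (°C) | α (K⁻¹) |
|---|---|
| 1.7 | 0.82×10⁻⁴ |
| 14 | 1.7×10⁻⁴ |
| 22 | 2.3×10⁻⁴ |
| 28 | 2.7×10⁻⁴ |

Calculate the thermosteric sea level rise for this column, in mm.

Layer 1 at 22 °C → α = 2.3×10⁻⁴ K⁻¹
Layer 2 at 14 °C → α = 1.7×10⁻⁴ K⁻¹
Layer 3 at 1.7 °C → α = 0.82×10⁻⁴ K⁻¹
0–190 m: 0.37 × 190 × 2.3×10⁻⁴ = 0.016169 m
220 × 1.7×10⁻⁴ × 1.1 = 0.04114 m
Layer 3: 0.35 × 580 × 0.82×10⁻⁴ = 0.016646 m
Δh = 0.016169 + 0.04114 + 0.016646 = 0.073955 m

Δh ≈ 74 mm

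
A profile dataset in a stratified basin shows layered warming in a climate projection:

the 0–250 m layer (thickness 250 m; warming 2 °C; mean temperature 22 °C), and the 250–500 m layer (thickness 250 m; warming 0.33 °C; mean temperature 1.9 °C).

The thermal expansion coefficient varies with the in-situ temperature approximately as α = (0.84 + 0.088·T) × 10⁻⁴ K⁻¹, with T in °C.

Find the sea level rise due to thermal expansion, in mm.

150 mm of thermosteric rise

Layer 1: α = (0.84 + 0.088×22)×10⁻⁴ = 2.776×10⁻⁴ K⁻¹
Layer 2: α = (0.84 + 0.088×1.9)×10⁻⁴ = 1.0072×10⁻⁴ K⁻¹
2.776×10⁻⁴ × 250 × 2 = 0.13880 m
Layer 2: 0.33 × 1.0072×10⁻⁴ × 250 = 0.0083094 m
Δh = 0.13880 + 0.0083094 = 0.1471094 m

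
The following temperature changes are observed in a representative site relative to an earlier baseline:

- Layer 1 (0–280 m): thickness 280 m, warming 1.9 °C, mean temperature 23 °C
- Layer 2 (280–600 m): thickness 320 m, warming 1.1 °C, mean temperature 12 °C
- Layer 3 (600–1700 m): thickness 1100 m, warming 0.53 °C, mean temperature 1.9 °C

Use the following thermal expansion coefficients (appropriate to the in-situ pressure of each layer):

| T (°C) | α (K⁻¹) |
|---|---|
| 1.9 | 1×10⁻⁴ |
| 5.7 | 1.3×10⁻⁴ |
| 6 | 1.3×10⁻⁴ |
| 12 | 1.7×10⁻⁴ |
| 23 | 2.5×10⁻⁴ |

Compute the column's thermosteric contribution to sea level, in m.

0.25 m

Layer 1 at 23 °C → α = 2.5×10⁻⁴ K⁻¹
Layer 2 at 12 °C → α = 1.7×10⁻⁴ K⁻¹
Layer 3 at 1.9 °C → α = 1×10⁻⁴ K⁻¹
Layer 1: 2.5×10⁻⁴ × 280 × 1.9 = 0.13300 m
320 × 1.7×10⁻⁴ × 1.1 = 0.05984 m
0.53 × 1100 × 1×10⁻⁴ = 0.05830 m
Δh = 0.13300 + 0.05984 + 0.05830 = 0.25114 m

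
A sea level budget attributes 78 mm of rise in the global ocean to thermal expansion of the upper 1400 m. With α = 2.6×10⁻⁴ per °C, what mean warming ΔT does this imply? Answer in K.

ΔT = Δh/(αH) = 0.078 / (2.6×10⁻⁴ × 1400) ≈ 0.2143 K

0.214 K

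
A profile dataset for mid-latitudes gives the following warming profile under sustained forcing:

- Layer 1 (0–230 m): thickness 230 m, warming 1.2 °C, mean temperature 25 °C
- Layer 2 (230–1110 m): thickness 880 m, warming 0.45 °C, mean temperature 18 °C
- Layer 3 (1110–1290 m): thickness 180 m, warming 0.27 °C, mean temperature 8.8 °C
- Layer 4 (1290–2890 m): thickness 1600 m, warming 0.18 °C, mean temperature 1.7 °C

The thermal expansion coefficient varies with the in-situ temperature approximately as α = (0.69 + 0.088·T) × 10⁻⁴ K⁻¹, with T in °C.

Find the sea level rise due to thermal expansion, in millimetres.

201 mm

Layer 1: α = (0.69 + 0.088×25)×10⁻⁴ = 2.89×10⁻⁴ K⁻¹
Layer 2: α = (0.69 + 0.088×18)×10⁻⁴ = 2.274×10⁻⁴ K⁻¹
Layer 3: α = (0.69 + 0.088×8.8)×10⁻⁴ = 1.4644×10⁻⁴ K⁻¹
Layer 4: α = (0.69 + 0.088×1.7)×10⁻⁴ = 0.8396×10⁻⁴ K⁻¹
2.89×10⁻⁴ × 1.2 × 230 = 0.079764 m
Layer 2: 880 × 0.45 × 2.274×10⁻⁴ = 0.0900504 m
1110–1290 m: 0.27 × 1.4644×10⁻⁴ × 180 = 0.007116984 m
1600 × 0.18 × 0.8396×10⁻⁴ = 0.02418048 m
Δh = 0.079764 + 0.0900504 + 0.007116984 + 0.02418048 = 0.201111864 m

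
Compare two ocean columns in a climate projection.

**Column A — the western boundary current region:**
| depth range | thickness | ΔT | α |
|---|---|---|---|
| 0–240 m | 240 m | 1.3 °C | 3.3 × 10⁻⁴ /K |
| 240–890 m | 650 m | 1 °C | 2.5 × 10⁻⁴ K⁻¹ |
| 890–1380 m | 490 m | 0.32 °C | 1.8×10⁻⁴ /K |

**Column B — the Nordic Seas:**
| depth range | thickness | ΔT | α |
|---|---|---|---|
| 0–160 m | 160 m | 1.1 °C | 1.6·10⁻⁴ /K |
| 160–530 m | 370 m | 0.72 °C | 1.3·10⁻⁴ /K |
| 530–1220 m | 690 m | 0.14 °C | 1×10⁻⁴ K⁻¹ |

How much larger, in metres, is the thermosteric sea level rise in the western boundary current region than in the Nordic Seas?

A 0–240 m: 240 × 1.3 × 3.3×10⁻⁴ = 0.10296 m
A 240–890 m: 2.5×10⁻⁴ × 650 × 1 = 0.16250 m
A 890–1380 m: 1.8×10⁻⁴ × 0.32 × 490 = 0.028224 m
A total: 0.293684 m
B Layer 1: 1.1 × 160 × 1.6×10⁻⁴ = 0.02816 m
B Layer 2: 1.3×10⁻⁴ × 370 × 0.72 = 0.034632 m
B Layer 3: 0.14 × 690 × 1×10⁻⁴ = 0.00966 m
B total: 0.072452 m
Difference: 0.293684 − 0.072452 = 0.221232 m

0.221 m larger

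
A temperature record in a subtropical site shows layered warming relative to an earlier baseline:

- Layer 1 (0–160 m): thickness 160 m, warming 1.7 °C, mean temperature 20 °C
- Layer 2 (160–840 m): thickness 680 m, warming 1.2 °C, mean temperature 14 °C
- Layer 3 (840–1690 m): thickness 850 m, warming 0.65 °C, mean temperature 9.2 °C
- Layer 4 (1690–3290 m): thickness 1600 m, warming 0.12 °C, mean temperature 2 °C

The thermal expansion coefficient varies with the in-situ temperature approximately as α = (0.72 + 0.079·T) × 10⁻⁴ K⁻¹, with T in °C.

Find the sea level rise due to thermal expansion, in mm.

Layer 1: α = (0.72 + 0.079×20)×10⁻⁴ = 2.3×10⁻⁴ K⁻¹
Layer 2: α = (0.72 + 0.079×14)×10⁻⁴ = 1.826×10⁻⁴ K⁻¹
Layer 3: α = (0.72 + 0.079×9.2)×10⁻⁴ = 1.4468×10⁻⁴ K⁻¹
Layer 4: α = (0.72 + 0.079×2)×10⁻⁴ = 0.878×10⁻⁴ K⁻¹
Layer 1: 1.7 × 160 × 2.3×10⁻⁴ = 0.06256 m
160–840 m: 1.826×10⁻⁴ × 1.2 × 680 = 0.1490016 m
Layer 3: 850 × 1.4468×10⁻⁴ × 0.65 = 0.0799357 m
1600 × 0.878×10⁻⁴ × 0.12 = 0.0168576 m
Δh = 0.06256 + 0.1490016 + 0.0799357 + 0.0168576 = 0.3083549 m ≈ 308 mm

308 mm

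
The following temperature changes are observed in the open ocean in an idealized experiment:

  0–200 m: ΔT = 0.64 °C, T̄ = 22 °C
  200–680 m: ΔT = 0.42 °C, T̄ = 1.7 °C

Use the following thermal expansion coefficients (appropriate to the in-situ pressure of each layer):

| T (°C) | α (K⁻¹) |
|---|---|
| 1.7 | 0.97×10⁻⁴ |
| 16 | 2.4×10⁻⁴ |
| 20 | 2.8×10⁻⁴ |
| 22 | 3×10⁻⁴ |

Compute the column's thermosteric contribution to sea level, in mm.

Layer 1 at 22 °C → α = 3×10⁻⁴ K⁻¹
Layer 2 at 1.7 °C → α = 0.97×10⁻⁴ K⁻¹
200 × 0.64 × 3×10⁻⁴ = 0.03840 m
200–680 m: 0.97×10⁻⁴ × 480 × 0.42 = 0.0195552 m
Δh = 0.03840 + 0.0195552 = 0.0579552 m

about 58 mm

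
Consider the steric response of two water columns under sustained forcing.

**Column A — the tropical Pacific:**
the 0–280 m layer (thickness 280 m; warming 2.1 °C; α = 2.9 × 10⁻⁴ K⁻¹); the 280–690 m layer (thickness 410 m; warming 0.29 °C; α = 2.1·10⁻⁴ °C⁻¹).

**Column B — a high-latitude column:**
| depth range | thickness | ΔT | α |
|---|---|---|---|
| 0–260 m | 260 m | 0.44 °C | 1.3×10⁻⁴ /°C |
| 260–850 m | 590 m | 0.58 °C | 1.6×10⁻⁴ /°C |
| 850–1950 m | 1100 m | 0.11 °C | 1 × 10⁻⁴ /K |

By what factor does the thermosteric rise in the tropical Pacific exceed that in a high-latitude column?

A 2.9×10⁻⁴ × 2.1 × 280 = 0.17052 m
A Layer 2: 410 × 0.29 × 2.1×10⁻⁴ = 0.024969 m
A total: 0.195489 m
B 0–260 m: 260 × 0.44 × 1.3×10⁻⁴ = 0.014872 m
B Layer 2: 1.6×10⁻⁴ × 0.58 × 590 = 0.054752 m
B Layer 3: 0.11 × 1100 × 1×10⁻⁴ = 0.01210 m
B total: 0.081724 m
Ratio: 0.195489 / 0.081724 ≈ 2.392

a factor of 2.39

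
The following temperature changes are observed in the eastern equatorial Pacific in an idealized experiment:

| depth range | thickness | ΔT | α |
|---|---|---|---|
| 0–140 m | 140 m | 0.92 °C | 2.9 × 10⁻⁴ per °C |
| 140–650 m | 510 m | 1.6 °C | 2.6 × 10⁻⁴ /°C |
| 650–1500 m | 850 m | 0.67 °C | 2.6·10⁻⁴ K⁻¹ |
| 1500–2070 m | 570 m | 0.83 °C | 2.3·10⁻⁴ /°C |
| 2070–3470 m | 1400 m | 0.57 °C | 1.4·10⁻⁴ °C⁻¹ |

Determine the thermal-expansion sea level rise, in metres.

140 × 0.92 × 2.9×10⁻⁴ = 0.037352 m
Layer 2: 2.6×10⁻⁴ × 510 × 1.6 = 0.21216 m
Layer 3: 0.67 × 850 × 2.6×10⁻⁴ = 0.14807 m
1500–2070 m: 0.83 × 2.3×10⁻⁴ × 570 = 0.108813 m
Layer 5: 0.57 × 1400 × 1.4×10⁻⁴ = 0.11172 m
Δh = 0.037352 + 0.21216 + 0.14807 + 0.108813 + 0.11172 = 0.618115 m ≈ 0.618 m

0.618 m of thermosteric rise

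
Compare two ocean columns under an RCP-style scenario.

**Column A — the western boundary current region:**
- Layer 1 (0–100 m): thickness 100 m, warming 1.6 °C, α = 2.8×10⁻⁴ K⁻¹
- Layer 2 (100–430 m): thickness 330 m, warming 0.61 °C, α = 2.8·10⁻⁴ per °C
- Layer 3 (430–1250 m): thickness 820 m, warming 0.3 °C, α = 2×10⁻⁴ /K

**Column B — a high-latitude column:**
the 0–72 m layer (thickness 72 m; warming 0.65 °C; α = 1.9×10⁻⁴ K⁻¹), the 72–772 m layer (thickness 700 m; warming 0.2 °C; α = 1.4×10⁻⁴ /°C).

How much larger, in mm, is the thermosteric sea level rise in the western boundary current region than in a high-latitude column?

A 0–100 m: 1.6 × 2.8×10⁻⁴ × 100 = 0.04480 m
A Layer 2: 2.8×10⁻⁴ × 0.61 × 330 = 0.056364 m
A 430–1250 m: 820 × 0.3 × 2×10⁻⁴ = 0.04920 m
A total: 0.150364 m
B 0–72 m: 0.65 × 1.9×10⁻⁴ × 72 = 0.008892 m
B 700 × 1.4×10⁻⁴ × 0.2 = 0.01960 m
B total: 0.028492 m
Difference: 0.150364 − 0.028492 = 0.121872 m

Δh_A − Δh_B ≈ 122 mm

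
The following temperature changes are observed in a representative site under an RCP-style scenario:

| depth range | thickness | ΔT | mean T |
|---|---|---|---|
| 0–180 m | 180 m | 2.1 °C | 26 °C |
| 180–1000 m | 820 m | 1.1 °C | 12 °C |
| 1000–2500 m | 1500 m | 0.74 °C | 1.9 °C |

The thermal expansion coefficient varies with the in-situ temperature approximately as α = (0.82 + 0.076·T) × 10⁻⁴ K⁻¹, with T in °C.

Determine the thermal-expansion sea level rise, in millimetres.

Layer 1: α = (0.82 + 0.076×26)×10⁻⁴ = 2.796×10⁻⁴ K⁻¹
Layer 2: α = (0.82 + 0.076×12)×10⁻⁴ = 1.732×10⁻⁴ K⁻¹
Layer 3: α = (0.82 + 0.076×1.9)×10⁻⁴ = 0.9644×10⁻⁴ K⁻¹
0–180 m: 180 × 2.1 × 2.796×10⁻⁴ = 0.1056888 m
180–1000 m: 820 × 1.732×10⁻⁴ × 1.1 = 0.1562264 m
1000–2500 m: 0.9644×10⁻⁴ × 0.74 × 1500 = 0.1070484 m
Δh = 0.1056888 + 0.1562264 + 0.1070484 = 0.3689636 m

369 mm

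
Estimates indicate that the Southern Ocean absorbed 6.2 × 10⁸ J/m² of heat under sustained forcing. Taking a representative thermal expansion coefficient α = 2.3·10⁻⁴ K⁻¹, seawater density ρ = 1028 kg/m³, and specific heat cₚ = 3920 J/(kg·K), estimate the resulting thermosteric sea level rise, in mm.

Δh = αQ/(ρcₚ) = 2.3×10⁻⁴ × 6.2×10⁸ / (1028 × 3920) ≈ 0.035387 m

35.4 mm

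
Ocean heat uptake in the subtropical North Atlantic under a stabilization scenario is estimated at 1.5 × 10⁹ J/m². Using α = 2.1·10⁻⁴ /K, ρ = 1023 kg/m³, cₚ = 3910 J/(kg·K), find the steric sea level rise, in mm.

Δh = αQ/(ρcₚ) = 2.1×10⁻⁴ × 1.5×10⁹ / (1023 × 3910) ≈ 0.078751 m

Δh = 78.8 mm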